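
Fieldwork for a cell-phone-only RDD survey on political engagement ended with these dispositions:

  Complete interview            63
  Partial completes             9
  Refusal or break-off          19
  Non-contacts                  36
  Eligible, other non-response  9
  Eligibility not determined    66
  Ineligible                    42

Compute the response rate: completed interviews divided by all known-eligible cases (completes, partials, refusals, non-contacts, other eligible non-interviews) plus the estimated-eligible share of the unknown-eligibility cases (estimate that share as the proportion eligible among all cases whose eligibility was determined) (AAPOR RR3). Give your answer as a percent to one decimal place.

Num → 63
Eligible (known) → 63 + 9 + 19 + 36 + 9 = 136
e = 136 / (136 + 42) = 136 / 178 = 0.7640
Eligible share of unknowns → 0.7640 × 66 = 50.42
Denom → 136 + 50.42 = 186.42
RR3 = 63 / 186.42 = 0.3379

33.8%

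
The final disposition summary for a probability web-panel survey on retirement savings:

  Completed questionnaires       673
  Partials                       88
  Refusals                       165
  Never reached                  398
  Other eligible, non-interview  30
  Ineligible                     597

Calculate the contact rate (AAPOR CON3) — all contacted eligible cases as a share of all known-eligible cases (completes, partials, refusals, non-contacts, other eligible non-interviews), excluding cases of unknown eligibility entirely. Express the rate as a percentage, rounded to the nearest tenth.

Num = 673 + 88 + 165 + 30 = 956
Denominator = 673 + 88 + 165 + 398 + 30 = 1354
CON3 = 956 / 1354 = 0.7061

70.6%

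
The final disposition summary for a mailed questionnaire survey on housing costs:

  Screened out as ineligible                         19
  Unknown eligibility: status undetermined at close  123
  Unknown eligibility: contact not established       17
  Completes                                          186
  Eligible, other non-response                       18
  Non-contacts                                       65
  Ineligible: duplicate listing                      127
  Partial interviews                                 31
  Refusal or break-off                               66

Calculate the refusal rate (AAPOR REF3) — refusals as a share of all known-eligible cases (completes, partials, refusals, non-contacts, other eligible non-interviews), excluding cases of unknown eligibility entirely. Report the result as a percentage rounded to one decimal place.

18.0%

Unknown if eligible = 17 + 123 = 140
Screened out, ineligible = 19 + 127 = 146
Numerator = 66
Denom = 186 + 31 + 66 + 65 + 18 = 366
REF3 = 66 / 366 = 0.1803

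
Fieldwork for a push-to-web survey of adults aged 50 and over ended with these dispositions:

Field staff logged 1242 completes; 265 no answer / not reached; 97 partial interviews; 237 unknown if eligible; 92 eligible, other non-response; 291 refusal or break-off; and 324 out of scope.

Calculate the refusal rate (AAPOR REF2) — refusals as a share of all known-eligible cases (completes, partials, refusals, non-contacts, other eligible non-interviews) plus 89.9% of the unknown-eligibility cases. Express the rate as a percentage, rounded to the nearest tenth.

13.2%

Numerator: 291
Determined eligible: 1242 + 97 + 291 + 265 + 92 = 1987
Estimated eligible among unknowns: 0.8990 × 237 = 213.06
Denominator: 1987 + 213.06 = 2200.06
REF2 = 291 / 2200.06 = 0.1323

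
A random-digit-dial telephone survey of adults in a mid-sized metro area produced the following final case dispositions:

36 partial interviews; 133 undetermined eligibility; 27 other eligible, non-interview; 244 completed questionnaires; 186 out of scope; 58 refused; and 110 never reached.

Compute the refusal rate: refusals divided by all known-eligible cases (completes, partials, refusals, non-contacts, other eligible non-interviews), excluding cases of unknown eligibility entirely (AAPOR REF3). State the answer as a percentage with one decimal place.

Numerator = 58
Denominator = 244 + 36 + 58 + 110 + 27 = 475
REF3 = 58 / 475 = 0.1221

12.2%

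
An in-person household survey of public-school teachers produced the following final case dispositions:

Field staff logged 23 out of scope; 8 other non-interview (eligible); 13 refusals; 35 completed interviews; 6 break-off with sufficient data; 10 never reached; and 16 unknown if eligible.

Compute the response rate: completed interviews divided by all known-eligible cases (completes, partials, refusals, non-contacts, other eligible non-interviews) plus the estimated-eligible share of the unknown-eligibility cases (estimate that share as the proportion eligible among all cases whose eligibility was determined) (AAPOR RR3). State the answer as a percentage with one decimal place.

Num: 35
Eligible (known): 35 + 6 + 13 + 10 + 8 = 72
e = 72 / (72 + 23) = 72 / 95 = 0.7579
e × U: 0.7579 × 16 = 12.13
Denom: 72 + 12.13 = 84.13
RR3 = 35 / 84.13 = 0.4160

41.6%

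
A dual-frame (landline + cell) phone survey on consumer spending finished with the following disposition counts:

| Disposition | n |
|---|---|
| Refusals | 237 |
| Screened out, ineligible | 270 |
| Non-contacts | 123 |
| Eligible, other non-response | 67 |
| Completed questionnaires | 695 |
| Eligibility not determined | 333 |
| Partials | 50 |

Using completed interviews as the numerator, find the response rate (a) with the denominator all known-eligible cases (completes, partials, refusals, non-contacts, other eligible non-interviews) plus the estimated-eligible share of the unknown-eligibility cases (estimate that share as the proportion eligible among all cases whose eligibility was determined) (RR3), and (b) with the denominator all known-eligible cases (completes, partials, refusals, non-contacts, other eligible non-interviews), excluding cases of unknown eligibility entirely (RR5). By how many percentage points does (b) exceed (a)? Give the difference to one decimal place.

11.1

Top → 695
Determined eligible → 695 + 50 + 237 + 123 + 67 = 1172
e = 1172 / (1172 + 270) = 1172 / 1442 = 0.8128
Eligible share of unknowns → 0.8128 × 333 = 270.66
Base → 1172 + 270.66 = 1442.66
RR3 = 695 / 1442.66 = 0.4817
Base → 695 + 50 + 237 + 123 + 67 = 1172
RR5 = 695 / 1172 = 0.5930
Difference = 59.30 − 48.17 = 11.13 percentage points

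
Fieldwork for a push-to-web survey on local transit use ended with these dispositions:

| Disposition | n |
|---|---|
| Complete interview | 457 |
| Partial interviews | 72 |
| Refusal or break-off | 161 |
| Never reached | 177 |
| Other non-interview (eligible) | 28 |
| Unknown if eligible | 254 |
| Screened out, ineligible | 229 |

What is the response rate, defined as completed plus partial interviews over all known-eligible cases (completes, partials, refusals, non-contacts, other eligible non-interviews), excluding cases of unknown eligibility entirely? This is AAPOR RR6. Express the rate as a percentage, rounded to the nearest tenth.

59.1%

Numerator = 457 + 72 = 529
Denominator = 457 + 72 + 161 + 177 + 28 = 895
RR6 = 529 / 895 = 0.5911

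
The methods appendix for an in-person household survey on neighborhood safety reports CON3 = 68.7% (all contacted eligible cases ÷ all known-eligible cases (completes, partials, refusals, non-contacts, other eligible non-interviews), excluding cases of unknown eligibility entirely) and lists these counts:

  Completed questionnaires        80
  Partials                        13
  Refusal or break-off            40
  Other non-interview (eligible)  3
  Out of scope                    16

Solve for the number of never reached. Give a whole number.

62

Top → 80 + 13 + 40 + 3 = 136
CON3 = 136 / D = 0.687
D = 136 / 0.687 = 198.0
Remaining denominator categories sum to 136
never reached = 198.0 − 136 ≈ 62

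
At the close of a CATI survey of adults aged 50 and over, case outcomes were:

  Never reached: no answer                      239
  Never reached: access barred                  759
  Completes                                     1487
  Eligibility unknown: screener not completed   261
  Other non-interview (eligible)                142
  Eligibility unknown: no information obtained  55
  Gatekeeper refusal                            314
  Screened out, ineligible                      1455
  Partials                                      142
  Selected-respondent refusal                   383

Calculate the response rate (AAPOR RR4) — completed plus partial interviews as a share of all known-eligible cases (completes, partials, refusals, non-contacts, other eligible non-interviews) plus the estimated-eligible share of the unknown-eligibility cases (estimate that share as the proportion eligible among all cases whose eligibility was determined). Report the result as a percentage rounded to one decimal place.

Refused = 314 + 383 = 697
No contact after all attempts = 239 + 759 = 998
Unknown if eligible = 261 + 55 = 316
Top = 1487 + 142 = 1629
Known eligible = 1487 + 142 + 697 + 998 + 142 = 3466
e = 3466 / (3466 + 1455) = 3466 / 4921 = 0.7043
Eligible share of unknowns = 0.7043 × 316 = 222.56
Denom = 3466 + 222.56 = 3688.56
RR4 = 1629 / 3688.56 = 0.4416

44.2%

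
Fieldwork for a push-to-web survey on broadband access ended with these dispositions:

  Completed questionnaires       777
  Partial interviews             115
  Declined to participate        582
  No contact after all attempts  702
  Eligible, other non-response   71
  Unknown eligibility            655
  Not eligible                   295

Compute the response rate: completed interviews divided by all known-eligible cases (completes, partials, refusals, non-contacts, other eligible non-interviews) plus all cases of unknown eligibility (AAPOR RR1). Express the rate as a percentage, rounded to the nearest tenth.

26.8%

Top → 777
Base → 777 + 115 + 582 + 702 + 71 + 655 = 2902
RR1 = 777 / 2902 = 0.2677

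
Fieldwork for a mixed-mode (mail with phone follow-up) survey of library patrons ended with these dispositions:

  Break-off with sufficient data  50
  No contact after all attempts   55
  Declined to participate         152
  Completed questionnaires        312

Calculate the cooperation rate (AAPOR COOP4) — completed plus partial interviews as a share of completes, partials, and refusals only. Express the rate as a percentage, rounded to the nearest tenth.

70.4%

Num = 312 + 50 = 362
Base = 312 + 50 + 152 = 514
COOP4 = 362 / 514 = 0.7043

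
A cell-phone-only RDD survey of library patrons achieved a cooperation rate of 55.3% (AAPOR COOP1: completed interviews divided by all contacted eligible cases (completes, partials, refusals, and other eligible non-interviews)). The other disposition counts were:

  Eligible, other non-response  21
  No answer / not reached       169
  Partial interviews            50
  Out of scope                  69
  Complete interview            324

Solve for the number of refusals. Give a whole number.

COOP1 = 324 / D = 0.553
D = 324 / 0.553 = 585.9
Rest of base = 395
refusals = 585.9 − 395 ≈ 191

191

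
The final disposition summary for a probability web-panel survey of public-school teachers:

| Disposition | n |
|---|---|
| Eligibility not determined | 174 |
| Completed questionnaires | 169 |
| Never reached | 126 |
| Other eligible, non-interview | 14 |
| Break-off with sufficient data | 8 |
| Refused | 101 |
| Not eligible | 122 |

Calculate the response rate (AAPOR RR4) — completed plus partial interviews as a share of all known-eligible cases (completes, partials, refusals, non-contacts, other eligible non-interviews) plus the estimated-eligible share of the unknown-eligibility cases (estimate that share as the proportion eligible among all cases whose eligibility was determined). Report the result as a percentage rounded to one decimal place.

32.0%

Numerator: 169 + 8 = 177
Eligible (known): 169 + 8 + 101 + 126 + 14 = 418
e = 418 / (418 + 122) = 418 / 540 = 0.7741
e × U: 0.7741 × 174 = 134.69
Denom: 418 + 134.69 = 552.69
RR4 = 177 / 552.69 = 0.3203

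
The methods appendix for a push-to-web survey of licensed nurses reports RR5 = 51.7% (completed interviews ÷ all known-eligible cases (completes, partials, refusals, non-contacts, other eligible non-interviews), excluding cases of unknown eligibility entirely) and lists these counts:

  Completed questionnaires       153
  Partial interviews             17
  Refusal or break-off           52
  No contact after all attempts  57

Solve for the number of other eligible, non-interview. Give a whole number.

17

RR5 = 153 / D = 0.517
D = 153 / 0.517 = 295.9
Other denominator terms total 279
other eligible, non-interview = 295.9 − 279 ≈ 17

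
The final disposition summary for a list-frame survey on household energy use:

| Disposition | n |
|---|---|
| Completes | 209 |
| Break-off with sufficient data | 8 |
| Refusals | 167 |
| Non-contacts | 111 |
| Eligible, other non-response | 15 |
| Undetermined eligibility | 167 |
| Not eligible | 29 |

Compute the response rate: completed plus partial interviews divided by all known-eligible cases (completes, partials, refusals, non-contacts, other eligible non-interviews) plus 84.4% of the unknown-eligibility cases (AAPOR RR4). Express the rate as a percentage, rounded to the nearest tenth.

33.3%

Numerator = 209 + 8 = 217
Determined eligible = 209 + 8 + 167 + 111 + 15 = 510
e × U = 0.8440 × 167 = 140.95
Denom = 510 + 140.95 = 650.95
RR4 = 217 / 650.95 = 0.3334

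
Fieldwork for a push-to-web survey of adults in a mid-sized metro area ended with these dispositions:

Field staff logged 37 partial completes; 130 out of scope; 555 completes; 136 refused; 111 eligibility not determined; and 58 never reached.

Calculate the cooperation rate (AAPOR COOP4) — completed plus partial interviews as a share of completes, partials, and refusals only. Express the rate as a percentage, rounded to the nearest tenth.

81.3%

Top → 555 + 37 = 592
Denominator → 555 + 37 + 136 = 728
COOP4 = 592 / 728 = 0.8132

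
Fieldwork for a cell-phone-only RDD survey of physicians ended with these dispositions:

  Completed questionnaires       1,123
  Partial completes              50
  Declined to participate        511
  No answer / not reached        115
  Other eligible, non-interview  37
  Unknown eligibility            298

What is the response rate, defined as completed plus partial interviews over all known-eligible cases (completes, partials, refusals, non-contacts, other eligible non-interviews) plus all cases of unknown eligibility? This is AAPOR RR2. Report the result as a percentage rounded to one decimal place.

Numerator: 1123 + 50 = 1173
Base: 1123 + 50 + 511 + 115 + 37 + 298 = 2134
RR2 = 1173 / 2134 = 0.5497

55.0%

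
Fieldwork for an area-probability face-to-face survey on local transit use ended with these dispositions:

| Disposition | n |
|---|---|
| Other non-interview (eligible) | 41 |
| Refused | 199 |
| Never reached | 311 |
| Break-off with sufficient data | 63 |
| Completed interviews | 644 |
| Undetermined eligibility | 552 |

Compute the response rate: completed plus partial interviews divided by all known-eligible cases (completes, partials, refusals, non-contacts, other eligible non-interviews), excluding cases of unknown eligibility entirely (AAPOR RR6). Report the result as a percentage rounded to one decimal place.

Top → 644 + 63 = 707
Base → 644 + 63 + 199 + 311 + 41 = 1258
RR6 = 707 / 1258 = 0.5620

56.2%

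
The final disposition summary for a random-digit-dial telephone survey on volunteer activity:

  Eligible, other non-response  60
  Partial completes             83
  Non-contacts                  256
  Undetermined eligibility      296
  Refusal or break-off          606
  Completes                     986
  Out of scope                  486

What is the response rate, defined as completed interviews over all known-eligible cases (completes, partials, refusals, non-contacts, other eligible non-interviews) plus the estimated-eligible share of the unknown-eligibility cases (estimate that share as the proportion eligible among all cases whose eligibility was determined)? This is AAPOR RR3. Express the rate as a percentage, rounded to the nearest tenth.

44.2%

Numerator = 986
Determined eligible = 986 + 83 + 606 + 256 + 60 = 1991
e = 1991 / (1991 + 486) = 1991 / 2477 = 0.8038
Eligible share of unknowns = 0.8038 × 296 = 237.92
Denominator = 1991 + 237.92 = 2228.92
RR3 = 986 / 2228.92 = 0.4424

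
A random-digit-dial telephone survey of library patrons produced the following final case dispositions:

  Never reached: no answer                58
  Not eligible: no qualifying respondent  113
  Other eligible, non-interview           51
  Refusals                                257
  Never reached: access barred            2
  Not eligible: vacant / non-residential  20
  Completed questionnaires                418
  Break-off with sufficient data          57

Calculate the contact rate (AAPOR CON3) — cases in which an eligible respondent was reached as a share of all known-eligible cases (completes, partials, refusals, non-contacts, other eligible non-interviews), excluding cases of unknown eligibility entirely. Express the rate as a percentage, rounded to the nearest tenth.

92.9%

Non-contacts = 58 + 2 = 60
Ineligible = 113 + 20 = 133
Top = 418 + 57 + 257 + 51 = 783
Denom = 418 + 57 + 257 + 60 + 51 = 843
CON3 = 783 / 843 = 0.9288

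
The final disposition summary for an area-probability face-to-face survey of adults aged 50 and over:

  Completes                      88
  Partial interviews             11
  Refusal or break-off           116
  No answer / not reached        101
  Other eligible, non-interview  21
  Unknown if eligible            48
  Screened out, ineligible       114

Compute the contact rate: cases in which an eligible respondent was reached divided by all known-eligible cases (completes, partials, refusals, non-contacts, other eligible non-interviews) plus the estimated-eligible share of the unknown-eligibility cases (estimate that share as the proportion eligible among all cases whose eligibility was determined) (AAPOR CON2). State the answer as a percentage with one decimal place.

Numerator → 88 + 11 + 116 + 21 = 236
Known eligible → 88 + 11 + 116 + 101 + 21 = 337
e = 337 / (337 + 114) = 337 / 451 = 0.7472
e × U → 0.7472 × 48 = 35.87
Base → 337 + 35.87 = 372.87
CON2 = 236 / 372.87 = 0.6329

63.3%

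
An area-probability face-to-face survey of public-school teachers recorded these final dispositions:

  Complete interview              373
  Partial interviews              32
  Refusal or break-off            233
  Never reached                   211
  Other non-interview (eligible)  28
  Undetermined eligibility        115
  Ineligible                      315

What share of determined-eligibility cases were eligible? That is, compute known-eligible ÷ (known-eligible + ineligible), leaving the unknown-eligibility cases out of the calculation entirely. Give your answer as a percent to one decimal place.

73.6%

Eligible (known) = 373 + 32 + 233 + 211 + 28 = 877
e = 877 / (877 + 315) = 877 / 1192 = 0.7357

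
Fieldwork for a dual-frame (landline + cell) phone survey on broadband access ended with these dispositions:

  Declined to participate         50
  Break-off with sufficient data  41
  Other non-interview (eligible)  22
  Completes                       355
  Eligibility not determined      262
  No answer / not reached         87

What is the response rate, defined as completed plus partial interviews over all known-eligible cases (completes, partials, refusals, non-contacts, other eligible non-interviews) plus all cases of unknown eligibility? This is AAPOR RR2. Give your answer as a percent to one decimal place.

48.5%

Num = 355 + 41 = 396
Base = 355 + 41 + 50 + 87 + 22 + 262 = 817
RR2 = 396 / 817 = 0.4847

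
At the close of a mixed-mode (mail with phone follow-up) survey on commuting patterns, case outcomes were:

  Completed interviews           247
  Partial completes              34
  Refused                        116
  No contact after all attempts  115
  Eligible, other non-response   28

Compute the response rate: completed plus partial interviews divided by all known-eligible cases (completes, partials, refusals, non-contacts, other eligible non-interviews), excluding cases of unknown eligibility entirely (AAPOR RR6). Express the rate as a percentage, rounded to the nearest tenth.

52.0%

Num → 247 + 34 = 281
Base → 247 + 34 + 116 + 115 + 28 = 540
RR6 = 281 / 540 = 0.5204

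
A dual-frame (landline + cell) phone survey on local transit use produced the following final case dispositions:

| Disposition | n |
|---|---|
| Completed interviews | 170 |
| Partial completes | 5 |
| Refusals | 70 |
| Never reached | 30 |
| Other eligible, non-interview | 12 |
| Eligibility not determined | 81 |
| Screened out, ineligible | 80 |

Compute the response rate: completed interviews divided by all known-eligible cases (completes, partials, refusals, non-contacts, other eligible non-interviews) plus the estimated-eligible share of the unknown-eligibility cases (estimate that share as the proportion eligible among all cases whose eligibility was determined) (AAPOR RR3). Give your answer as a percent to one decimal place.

Numerator → 170
Eligible (known) → 170 + 5 + 70 + 30 + 12 = 287
e = 287 / (287 + 80) = 287 / 367 = 0.7820
Estimated eligible among unknowns → 0.7820 × 81 = 63.34
Denom → 287 + 63.34 = 350.34
RR3 = 170 / 350.34 = 0.4852

48.5%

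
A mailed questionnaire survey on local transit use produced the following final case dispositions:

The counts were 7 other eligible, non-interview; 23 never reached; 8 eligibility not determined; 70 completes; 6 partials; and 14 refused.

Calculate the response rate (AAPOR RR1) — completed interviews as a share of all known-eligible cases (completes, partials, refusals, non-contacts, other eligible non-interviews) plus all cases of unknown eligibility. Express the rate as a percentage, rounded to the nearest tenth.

54.7%

Num → 70
Denominator → 70 + 6 + 14 + 23 + 7 + 8 = 128
RR1 = 70 / 128 = 0.5469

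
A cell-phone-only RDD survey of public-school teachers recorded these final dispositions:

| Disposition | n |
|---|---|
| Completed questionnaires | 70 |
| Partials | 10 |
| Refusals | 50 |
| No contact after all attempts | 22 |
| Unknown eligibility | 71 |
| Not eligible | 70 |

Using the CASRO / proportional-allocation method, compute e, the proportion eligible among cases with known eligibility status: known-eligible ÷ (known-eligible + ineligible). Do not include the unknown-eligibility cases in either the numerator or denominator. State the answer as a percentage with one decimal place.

Eligible (known) → 70 + 10 + 50 + 22 = 152
e = 152 / (152 + 70) = 152 / 222 = 0.6847

68.5%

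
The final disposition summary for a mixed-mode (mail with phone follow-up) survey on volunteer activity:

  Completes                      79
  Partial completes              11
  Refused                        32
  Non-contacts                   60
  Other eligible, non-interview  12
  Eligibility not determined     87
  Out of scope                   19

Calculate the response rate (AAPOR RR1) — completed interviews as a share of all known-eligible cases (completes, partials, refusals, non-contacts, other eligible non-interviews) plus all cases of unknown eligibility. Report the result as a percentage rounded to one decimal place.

Num: 79
Denom: 79 + 11 + 32 + 60 + 12 + 87 = 281
RR1 = 79 / 281 = 0.2811

28.1%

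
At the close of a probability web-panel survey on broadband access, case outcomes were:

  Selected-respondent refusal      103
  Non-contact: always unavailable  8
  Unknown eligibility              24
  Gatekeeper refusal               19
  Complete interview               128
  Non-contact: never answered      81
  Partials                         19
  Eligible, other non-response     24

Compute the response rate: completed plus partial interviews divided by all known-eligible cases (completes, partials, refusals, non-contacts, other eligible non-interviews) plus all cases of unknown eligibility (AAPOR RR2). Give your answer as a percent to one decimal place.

36.2%

Refusals = 19 + 103 = 122
No answer / not reached = 81 + 8 = 89
Num: 128 + 19 = 147
Denom: 128 + 19 + 122 + 89 + 24 + 24 = 406
RR2 = 147 / 406 = 0.3621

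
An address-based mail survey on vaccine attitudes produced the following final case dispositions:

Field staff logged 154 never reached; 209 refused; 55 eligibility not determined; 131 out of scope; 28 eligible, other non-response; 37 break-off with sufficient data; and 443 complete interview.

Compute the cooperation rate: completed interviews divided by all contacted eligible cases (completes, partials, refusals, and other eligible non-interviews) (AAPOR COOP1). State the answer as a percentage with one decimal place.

Top = 443
Denom = 443 + 37 + 209 + 28 = 717
COOP1 = 443 / 717 = 0.6179

61.8%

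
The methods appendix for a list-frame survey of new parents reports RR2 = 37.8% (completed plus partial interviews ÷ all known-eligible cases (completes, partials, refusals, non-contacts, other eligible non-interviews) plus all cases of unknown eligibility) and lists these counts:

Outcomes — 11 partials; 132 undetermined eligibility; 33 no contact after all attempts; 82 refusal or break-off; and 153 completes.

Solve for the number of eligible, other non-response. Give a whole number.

23

Numerator: 153 + 11 = 164
RR2 = 164 / D = 0.378
D = 164 / 0.378 = 433.9
Rest of base = 411
eligible, other non-response = 433.9 − 411 ≈ 23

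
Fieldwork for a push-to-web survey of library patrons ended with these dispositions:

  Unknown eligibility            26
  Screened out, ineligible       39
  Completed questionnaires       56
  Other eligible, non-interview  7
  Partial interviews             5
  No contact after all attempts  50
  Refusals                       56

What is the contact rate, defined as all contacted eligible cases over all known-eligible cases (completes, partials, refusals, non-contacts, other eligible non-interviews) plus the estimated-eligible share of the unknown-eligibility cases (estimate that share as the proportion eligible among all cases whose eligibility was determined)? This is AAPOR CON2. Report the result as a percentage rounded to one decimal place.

63.5%

Top: 56 + 5 + 56 + 7 = 124
Known eligible: 56 + 5 + 56 + 50 + 7 = 174
e = 174 / (174 + 39) = 174 / 213 = 0.8169
Estimated eligible among unknowns: 0.8169 × 26 = 21.24
Denominator: 174 + 21.24 = 195.24
CON2 = 124 / 195.24 = 0.6351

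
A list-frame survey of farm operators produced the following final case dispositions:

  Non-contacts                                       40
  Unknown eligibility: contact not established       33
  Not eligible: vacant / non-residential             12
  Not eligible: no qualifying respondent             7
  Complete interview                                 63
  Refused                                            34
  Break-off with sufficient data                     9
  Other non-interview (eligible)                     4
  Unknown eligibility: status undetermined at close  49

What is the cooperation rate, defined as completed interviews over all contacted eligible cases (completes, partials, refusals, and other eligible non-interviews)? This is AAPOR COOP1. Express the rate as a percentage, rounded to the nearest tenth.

57.3%

Unknown eligibility = 33 + 49 = 82
Out of scope = 7 + 12 = 19
Num: 63
Base: 63 + 9 + 34 + 4 = 110
COOP1 = 63 / 110 = 0.5727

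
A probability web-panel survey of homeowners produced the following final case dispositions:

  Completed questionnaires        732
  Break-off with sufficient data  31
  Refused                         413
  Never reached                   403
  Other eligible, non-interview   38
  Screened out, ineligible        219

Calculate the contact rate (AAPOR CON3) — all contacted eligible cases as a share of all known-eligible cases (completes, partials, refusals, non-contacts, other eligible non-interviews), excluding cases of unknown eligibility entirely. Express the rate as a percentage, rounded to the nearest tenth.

75.1%

Top → 732 + 31 + 413 + 38 = 1214
Denominator → 732 + 31 + 413 + 403 + 38 = 1617
CON3 = 1214 / 1617 = 0.7508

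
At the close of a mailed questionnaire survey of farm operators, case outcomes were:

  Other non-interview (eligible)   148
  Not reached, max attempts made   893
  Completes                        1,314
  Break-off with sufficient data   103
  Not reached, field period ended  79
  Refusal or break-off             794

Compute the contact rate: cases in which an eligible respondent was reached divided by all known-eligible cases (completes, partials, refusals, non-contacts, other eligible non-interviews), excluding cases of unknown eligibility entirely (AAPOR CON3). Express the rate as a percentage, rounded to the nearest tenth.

70.8%

No contact after all attempts = 79 + 893 = 972
Num → 1314 + 103 + 794 + 148 = 2359
Denom → 1314 + 103 + 794 + 972 + 148 = 3331
CON3 = 2359 / 3331 = 0.7082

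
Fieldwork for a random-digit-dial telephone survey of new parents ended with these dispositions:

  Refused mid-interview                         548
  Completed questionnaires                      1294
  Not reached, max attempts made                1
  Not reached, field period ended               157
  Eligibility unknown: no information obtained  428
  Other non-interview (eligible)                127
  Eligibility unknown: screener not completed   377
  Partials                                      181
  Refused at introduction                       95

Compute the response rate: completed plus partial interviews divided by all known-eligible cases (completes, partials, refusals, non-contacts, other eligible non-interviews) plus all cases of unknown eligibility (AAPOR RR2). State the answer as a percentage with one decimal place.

Declined to participate = 95 + 548 = 643
Never reached = 157 + 1 = 158
Unknown eligibility = 377 + 428 = 805
Num → 1294 + 181 = 1475
Denom → 1294 + 181 + 643 + 158 + 127 + 805 = 3208
RR2 = 1475 / 3208 = 0.4598

46.0%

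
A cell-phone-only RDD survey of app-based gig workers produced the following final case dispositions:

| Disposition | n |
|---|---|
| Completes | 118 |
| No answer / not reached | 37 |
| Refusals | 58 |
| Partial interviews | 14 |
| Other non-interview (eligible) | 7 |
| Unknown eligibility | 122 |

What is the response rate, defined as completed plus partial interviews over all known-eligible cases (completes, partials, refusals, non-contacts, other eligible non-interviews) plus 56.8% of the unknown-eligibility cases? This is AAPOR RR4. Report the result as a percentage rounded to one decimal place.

Numerator → 118 + 14 = 132
Determined eligible → 118 + 14 + 58 + 37 + 7 = 234
Estimated eligible among unknowns → 0.5680 × 122 = 69.30
Denominator → 234 + 69.30 = 303.30
RR4 = 132 / 303.30 = 0.4352

43.5%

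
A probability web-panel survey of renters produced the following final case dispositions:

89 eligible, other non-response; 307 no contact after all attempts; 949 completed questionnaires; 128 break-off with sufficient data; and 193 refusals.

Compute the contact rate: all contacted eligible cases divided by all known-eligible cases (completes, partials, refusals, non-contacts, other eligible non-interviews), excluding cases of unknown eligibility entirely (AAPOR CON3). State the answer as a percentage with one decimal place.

81.6%

Numerator = 949 + 128 + 193 + 89 = 1359
Denom = 949 + 128 + 193 + 307 + 89 = 1666
CON3 = 1359 / 1666 = 0.8157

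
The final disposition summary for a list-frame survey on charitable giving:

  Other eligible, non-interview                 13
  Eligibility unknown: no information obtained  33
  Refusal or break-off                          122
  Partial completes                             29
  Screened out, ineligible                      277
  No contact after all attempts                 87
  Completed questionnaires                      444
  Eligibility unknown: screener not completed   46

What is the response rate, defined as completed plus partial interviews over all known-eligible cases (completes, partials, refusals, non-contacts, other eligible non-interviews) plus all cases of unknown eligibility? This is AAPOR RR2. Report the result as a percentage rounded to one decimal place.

61.1%

Eligibility not determined = 46 + 33 = 79
Num: 444 + 29 = 473
Base: 444 + 29 + 122 + 87 + 13 + 79 = 774
RR2 = 473 / 774 = 0.6111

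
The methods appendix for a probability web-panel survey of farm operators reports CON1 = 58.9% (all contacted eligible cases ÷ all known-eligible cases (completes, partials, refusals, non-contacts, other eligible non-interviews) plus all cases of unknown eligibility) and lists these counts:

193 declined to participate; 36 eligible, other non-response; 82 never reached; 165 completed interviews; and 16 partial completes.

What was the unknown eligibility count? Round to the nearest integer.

204

Numerator: 165 + 16 + 193 + 36 = 410
CON1 = 410 / D = 0.589
D = 410 / 0.589 = 696.1
Rest of base = 492
unknown eligibility = 696.1 − 492 ≈ 204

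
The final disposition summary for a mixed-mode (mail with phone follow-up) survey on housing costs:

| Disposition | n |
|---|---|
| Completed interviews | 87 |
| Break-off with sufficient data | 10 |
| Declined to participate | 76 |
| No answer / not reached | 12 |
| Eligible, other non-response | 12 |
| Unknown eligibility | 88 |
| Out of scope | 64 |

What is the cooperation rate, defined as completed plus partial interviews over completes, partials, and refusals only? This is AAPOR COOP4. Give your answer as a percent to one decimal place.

Numerator: 87 + 10 = 97
Base: 87 + 10 + 76 = 173
COOP4 = 97 / 173 = 0.5607

56.1%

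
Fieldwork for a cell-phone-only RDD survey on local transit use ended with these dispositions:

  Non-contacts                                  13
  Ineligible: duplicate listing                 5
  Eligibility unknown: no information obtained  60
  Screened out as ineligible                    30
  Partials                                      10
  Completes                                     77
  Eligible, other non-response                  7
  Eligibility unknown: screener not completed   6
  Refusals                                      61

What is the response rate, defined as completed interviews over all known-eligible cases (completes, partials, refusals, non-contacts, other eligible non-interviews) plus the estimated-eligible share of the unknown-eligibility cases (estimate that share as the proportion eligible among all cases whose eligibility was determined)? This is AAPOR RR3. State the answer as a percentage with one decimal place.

34.6%

Unknown eligibility = 6 + 60 = 66
Screened out, ineligible = 30 + 5 = 35
Top → 77
Eligible (known) → 77 + 10 + 61 + 13 + 7 = 168
e = 168 / (168 + 35) = 168 / 203 = 0.8276
e × U → 0.8276 × 66 = 54.62
Base → 168 + 54.62 = 222.62
RR3 = 77 / 222.62 = 0.3459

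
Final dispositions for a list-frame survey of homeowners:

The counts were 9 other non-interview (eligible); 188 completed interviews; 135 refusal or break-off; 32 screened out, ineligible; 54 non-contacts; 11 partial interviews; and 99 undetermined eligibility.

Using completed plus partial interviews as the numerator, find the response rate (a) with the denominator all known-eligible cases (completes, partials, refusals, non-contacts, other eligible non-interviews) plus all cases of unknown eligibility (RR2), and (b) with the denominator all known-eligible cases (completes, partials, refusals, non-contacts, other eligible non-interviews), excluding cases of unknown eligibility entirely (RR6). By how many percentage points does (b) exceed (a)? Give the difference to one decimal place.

Num → 188 + 11 = 199
Base → 188 + 11 + 135 + 54 + 9 + 99 = 496
RR2 = 199 / 496 = 0.4012
Base → 188 + 11 + 135 + 54 + 9 = 397
RR6 = 199 / 397 = 0.5013
Difference = 50.13 − 40.12 = 10.01 percentage points

10.0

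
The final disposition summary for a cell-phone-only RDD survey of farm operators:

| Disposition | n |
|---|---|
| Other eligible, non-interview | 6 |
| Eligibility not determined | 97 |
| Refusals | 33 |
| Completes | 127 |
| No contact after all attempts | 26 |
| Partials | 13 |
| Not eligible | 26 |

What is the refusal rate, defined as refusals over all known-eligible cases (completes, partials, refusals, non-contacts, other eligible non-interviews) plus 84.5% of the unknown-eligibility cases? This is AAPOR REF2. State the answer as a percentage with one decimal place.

Num = 33
Known eligible = 127 + 13 + 33 + 26 + 6 = 205
e × U = 0.8450 × 97 = 81.97
Denom = 205 + 81.97 = 286.97
REF2 = 33 / 286.97 = 0.1150

11.5%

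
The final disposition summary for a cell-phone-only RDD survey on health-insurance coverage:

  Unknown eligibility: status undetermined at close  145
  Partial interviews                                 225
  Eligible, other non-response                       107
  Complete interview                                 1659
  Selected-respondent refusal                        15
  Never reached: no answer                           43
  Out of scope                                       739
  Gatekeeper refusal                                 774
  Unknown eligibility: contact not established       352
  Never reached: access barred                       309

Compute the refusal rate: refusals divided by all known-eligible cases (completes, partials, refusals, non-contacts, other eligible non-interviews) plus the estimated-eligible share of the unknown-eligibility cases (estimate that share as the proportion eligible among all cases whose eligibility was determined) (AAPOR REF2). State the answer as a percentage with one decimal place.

Refusal or break-off = 774 + 15 = 789
Never reached = 43 + 309 = 352
Undetermined eligibility = 352 + 145 = 497
Num → 789
Known eligible → 1659 + 225 + 789 + 352 + 107 = 3132
e = 3132 / (3132 + 739) = 3132 / 3871 = 0.8091
Eligible share of unknowns → 0.8091 × 497 = 402.12
Denominator → 3132 + 402.12 = 3534.12
REF2 = 789 / 3534.12 = 0.2233

22.3%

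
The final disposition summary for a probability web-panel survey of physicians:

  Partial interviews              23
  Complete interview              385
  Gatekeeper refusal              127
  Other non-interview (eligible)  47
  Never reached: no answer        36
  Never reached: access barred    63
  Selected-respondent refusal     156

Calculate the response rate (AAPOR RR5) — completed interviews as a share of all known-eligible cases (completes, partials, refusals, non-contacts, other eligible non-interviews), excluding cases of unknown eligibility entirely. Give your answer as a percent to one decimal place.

46.0%

Refused = 127 + 156 = 283
Never reached = 36 + 63 = 99
Numerator = 385
Denominator = 385 + 23 + 283 + 99 + 47 = 837
RR5 = 385 / 837 = 0.4600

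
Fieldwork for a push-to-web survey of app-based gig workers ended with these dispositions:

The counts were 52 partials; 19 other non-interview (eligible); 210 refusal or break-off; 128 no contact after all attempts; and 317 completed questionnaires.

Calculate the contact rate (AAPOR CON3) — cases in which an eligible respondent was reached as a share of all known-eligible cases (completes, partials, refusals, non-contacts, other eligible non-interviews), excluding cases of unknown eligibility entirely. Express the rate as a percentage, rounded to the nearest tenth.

Top = 317 + 52 + 210 + 19 = 598
Denom = 317 + 52 + 210 + 128 + 19 = 726
CON3 = 598 / 726 = 0.8237

82.4%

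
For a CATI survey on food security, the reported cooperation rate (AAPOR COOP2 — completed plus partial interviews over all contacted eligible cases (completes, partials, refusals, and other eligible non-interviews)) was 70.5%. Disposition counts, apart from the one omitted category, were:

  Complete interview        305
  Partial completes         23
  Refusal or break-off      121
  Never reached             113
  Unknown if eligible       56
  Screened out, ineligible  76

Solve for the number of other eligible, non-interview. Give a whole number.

Top: 305 + 23 = 328
COOP2 = 328 / D = 0.705
D = 328 / 0.705 = 465.2
Other denominator terms total 449
other eligible, non-interview = 465.2 − 449 ≈ 16

16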